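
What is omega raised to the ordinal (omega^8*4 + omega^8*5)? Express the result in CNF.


omega^(omega^8*4 + omega^8*5):
Both terms of the exponent have the same exponent 8, so they merge: omega^8*4 + omega^8*5 = omega^8*(4+5) = omega^8*9.
omega raised to a CNF ordinal is a single CNF term: Result = omega^(omega^8*9)

omega^(omega^8*9)


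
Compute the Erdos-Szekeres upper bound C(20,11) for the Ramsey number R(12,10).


R(12,10) <= C(12+10-2, 12-1) = C(20, 11)
C(20, 11) = 20! / (11! * 9!)
= 167960

167960


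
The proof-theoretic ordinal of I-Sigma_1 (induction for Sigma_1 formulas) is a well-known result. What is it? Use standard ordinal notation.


The proof-theoretic ordinal of I-Sigma_1 (induction for Sigma_1 formulas) is a standard result in ordinal analysis.
This ordinal is the supremum of order types of primitive recursive well-orderings
that the theory can prove to be well-ordered.
For I-Sigma_1 (induction for Sigma_1 formulas), the proof-theoretic ordinal is omega^omega.

omega^omega


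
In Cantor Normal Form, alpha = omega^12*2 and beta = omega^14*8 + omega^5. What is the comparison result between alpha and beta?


Compare term by term from highest exponent:
alpha = omega^12*2
beta = omega^14*8 + omega^5
Term 1: alpha has omega^12*2, beta has omega^14*8
Term 2: alpha has omega^0*0, beta has omega^5*1
Result: alpha < beta

alpha < beta


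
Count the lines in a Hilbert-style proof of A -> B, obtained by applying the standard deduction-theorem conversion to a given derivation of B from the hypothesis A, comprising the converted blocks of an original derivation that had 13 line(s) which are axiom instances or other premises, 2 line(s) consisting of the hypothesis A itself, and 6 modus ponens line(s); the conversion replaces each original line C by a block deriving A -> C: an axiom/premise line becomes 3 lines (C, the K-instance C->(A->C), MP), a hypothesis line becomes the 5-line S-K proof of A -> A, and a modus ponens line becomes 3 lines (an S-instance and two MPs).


Deduction-theorem conversion, block by block:
- 13 axiom/premise lines -> 3 lines each = 39
- 2 hypothesis lines -> 5 lines each (identity proof A->A) = 10
- 6 MP lines -> 3 lines each (S-instance, MP, MP) = 18
Total = 39 + 10 + 18 = 67 lines.

67


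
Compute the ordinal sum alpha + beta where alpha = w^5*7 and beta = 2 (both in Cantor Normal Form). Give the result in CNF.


Ordinal addition w^5*7 + 2:
Leading exponent of alpha (5) > leading exponent of beta (0).
Since alpha's term has higher exponent than beta's leading term,
the sum is simply alpha followed by beta.
Result = w^5*7 + 2

w^5*7 + 2


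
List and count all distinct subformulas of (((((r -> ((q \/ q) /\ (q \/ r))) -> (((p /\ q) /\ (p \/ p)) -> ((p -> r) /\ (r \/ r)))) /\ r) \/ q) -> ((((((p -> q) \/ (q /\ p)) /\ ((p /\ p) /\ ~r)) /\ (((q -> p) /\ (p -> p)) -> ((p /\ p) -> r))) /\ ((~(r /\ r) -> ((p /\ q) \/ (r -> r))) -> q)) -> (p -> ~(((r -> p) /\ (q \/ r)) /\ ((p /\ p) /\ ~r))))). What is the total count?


Formula: (((((r -> ((q \/ q) /\ (q \/ r))) -> (((p /\ q) /\ (p \/ p)) -> ((p -> r) /\ (r \/ r)))) /\ r) \/ q) -> ((((((p -> q) \/ (q /\ p)) /\ ((p /\ p) /\ ~r)) /\ (((q -> p) /\ (p -> p)) -> ((p /\ p) -> r))) /\ ((~(r /\ r) -> ((p /\ q) \/ (r -> r))) -> q)) -> (p -> ~(((r -> p) /\ (q \/ r)) /\ ((p /\ p) /\ ~r)))))
Subformulas found:
  1. r
  2. p
  3. q
  4. ~r
  5. (q /\ p)
  6. (p /\ q)
  7. (r -> p)
  8. (q -> p)
  9. (r \/ r)
  10. (r -> r)
  11. (p -> p)
  12. (p -> q)
  13. (p -> r)
  14. (p \/ p)
  15. (q \/ r)
  16. (r /\ r)
  17. (p /\ p)
  18. (q \/ q)
  19. ~(r /\ r)
  20. ((p /\ p) -> r)
  21. ((p /\ p) /\ ~r)
  22. ((p -> q) \/ (q /\ p))
  23. ((p /\ q) \/ (r -> r))
  24. ((p -> r) /\ (r \/ r))
  25. ((r -> p) /\ (q \/ r))
  26. ((q -> p) /\ (p -> p))
  27. ((p /\ q) /\ (p \/ p))
  28. ((q \/ q) /\ (q \/ r))
  29. (r -> ((q \/ q) /\ (q \/ r)))
  30. (~(r /\ r) -> ((p /\ q) \/ (r -> r)))
  31. (((q -> p) /\ (p -> p)) -> ((p /\ p) -> r))
  32. (((p -> q) \/ (q /\ p)) /\ ((p /\ p) /\ ~r))
  33. ((~(r /\ r) -> ((p /\ q) \/ (r -> r))) -> q)
  34. (((r -> p) /\ (q \/ r)) /\ ((p /\ p) /\ ~r))
  35. ~(((r -> p) /\ (q \/ r)) /\ ((p /\ p) /\ ~r))
  36. (((p /\ q) /\ (p \/ p)) -> ((p -> r) /\ (r \/ r)))
  37. (p -> ~(((r -> p) /\ (q \/ r)) /\ ((p /\ p) /\ ~r)))
  38. ((r -> ((q \/ q) /\ (q \/ r))) -> (((p /\ q) /\ (p \/ p)) -> ((p -> r) /\ (r \/ r))))
  39. (((r -> ((q \/ q) /\ (q \/ r))) -> (((p /\ q) /\ (p \/ p)) -> ((p -> r) /\ (r \/ r)))) /\ r)
  40. ((((p -> q) \/ (q /\ p)) /\ ((p /\ p) /\ ~r)) /\ (((q -> p) /\ (p -> p)) -> ((p /\ p) -> r)))
  41. ((((r -> ((q \/ q) /\ (q \/ r))) -> (((p /\ q) /\ (p \/ p)) -> ((p -> r) /\ (r \/ r)))) /\ r) \/ q)
  42. (((((p -> q) \/ (q /\ p)) /\ ((p /\ p) /\ ~r)) /\ (((q -> p) /\ (p -> p)) -> ((p /\ p) -> r))) /\ ((~(r /\ r) -> ((p /\ q) \/ (r -> r))) -> q))
  43. ((((((p -> q) \/ (q /\ p)) /\ ((p /\ p) /\ ~r)) /\ (((q -> p) /\ (p -> p)) -> ((p /\ p) -> r))) /\ ((~(r /\ r) -> ((p /\ q) \/ (r -> r))) -> q)) -> (p -> ~(((r -> p) /\ (q \/ r)) /\ ((p /\ p) /\ ~r))))
  44. (((((r -> ((q \/ q) /\ (q \/ r))) -> (((p /\ q) /\ (p \/ p)) -> ((p -> r) /\ (r \/ r)))) /\ r) \/ q) -> ((((((p -> q) \/ (q /\ p)) /\ ((p /\ p) /\ ~r)) /\ (((q -> p) /\ (p -> p)) -> ((p /\ p) -> r))) /\ ((~(r /\ r) -> ((p /\ q) \/ (r -> r))) -> q)) -> (p -> ~(((r -> p) /\ (q \/ r)) /\ ((p /\ p) /\ ~r)))))
Total distinct subformulas = 44

44


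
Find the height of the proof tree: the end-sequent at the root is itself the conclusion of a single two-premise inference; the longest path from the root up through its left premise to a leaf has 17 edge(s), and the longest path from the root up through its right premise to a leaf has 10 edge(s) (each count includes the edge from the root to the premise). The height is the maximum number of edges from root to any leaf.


Longest path through the left premise: 17 edges (measured from the branching sequent)
Longest path through the right premise: 10 edges
Height of the subtree rooted at the branching sequent: max(17, 10) = 17
The branching sequent is the root itself.
Total height = 17

17


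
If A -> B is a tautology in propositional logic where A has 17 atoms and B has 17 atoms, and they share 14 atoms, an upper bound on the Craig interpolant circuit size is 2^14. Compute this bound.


Shared atoms = 14
Craig interpolant size bound = 2^14
= 16384

16384


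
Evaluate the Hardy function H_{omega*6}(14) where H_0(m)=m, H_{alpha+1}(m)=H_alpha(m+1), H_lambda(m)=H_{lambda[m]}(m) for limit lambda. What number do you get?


H_{omega*6}(14):
For the Hardy hierarchy, H_{omega*k}(n) = 2^k * n.
2^6 = 64.
64 * 14 = 896

896


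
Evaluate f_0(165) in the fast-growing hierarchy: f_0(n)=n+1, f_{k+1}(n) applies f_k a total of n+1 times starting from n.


f_0(165) = 165 + 1 = 166

166


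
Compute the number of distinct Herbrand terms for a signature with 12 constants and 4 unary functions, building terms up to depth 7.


Herbrand terms by depth:
Depth 0: 12 constants
Depth 1: 48 new terms (running total: 60)
Depth 2: 192 new terms (running total: 252)
Depth 3: 768 new terms (running total: 1020)
Depth 4: 3072 new terms (running total: 4092)
Depth 5: 12288 new terms (running total: 16380)
Depth 6: 49152 new terms (running total: 65532)
Depth 7: 196608 new terms (running total: 262140)
Total distinct ground terms = 262140

262140


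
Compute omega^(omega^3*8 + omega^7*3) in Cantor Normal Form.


omega^(omega^3*8 + omega^7*3):
In ordinal addition a term is absorbed by a following term of strictly larger exponent: 3 < 7, so omega^3*8 + omega^7*3 = omega^7*3.
omega raised to a CNF ordinal is a single CNF term: Result = omega^(omega^7*3)

omega^(omega^7*3)


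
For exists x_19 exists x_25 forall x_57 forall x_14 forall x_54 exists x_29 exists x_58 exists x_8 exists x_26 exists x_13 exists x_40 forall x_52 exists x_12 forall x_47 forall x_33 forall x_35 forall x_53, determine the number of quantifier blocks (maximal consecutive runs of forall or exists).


Alternations = 5.
Blocks = alternations + 1 = 6

6


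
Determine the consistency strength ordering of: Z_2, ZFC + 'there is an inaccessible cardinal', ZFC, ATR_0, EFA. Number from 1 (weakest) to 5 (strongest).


Ordering by consistency strength:
1. EFA
2. ATR_0
3. Z_2
4. ZFC
5. ZFC + 'there is an inaccessible cardinal'


Z_2=3, ZFC + 'there is an inaccessible cardinal'=5, ZFC=4, ATR_0=2, EFA=1


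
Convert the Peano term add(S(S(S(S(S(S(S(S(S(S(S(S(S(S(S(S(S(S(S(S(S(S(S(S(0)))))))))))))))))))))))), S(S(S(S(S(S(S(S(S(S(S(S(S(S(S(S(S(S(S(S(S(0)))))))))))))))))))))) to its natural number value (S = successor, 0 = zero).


add(S^24(0), S^21(0)):
S^24(0) = 24
S^21(0) = 21
24 + 21 = 45

45


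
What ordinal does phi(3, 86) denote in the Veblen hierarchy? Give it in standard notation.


phi(3, 86):
phi(3, beta) = eta_beta (the beta-th eta number, fixed point of zeta).
phi(3, 86) = eta_86

eta_86


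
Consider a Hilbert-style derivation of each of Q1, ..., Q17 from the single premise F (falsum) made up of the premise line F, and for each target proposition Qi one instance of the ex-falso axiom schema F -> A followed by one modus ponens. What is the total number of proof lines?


Ex falso, line by line:
- 1 premise line (F)
- 17 targets, each needing 1 axiom instance (F -> Qi) + 1 MP = 2 lines: 2 * 17 = 34
Total = 1 + 34 = 35 lines.

35


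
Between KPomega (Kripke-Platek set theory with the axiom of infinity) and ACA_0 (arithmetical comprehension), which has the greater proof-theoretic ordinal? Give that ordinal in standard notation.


Proof-theoretic ordinal of KPomega (Kripke-Platek set theory with the axiom of infinity): psi_0(epsilon_{Omega+1})
Proof-theoretic ordinal of ACA_0 (arithmetical comprehension): epsilon_0
Comparing: epsilon_0 < psi_0(epsilon_{Omega+1}).
The larger ordinal is psi_0(epsilon_{Omega+1}) (from KPomega (Kripke-Platek set theory with the axiom of infinity)).

psi_0(epsilon_{Omega+1})


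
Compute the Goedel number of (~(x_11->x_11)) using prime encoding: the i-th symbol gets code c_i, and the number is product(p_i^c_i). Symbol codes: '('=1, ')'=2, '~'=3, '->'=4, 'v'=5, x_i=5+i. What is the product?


Formula: (~(x_11->x_11))
Symbol codes: [1, 3, 1, 16, 4, 16, 2, 2]
Primes: [2, 3, 5, 7, 11, 13, 17, 19]
p_1^1 = 2^1 = 2
p_2^3 = 3^3 = 27
p_3^1 = 5^1 = 5
p_4^16 = 7^16 = 33232930569601
p_5^4 = 11^4 = 14641
p_6^16 = 13^16 = 665416609183179841
p_7^2 = 17^2 = 289
p_8^2 = 19^2 = 361
Product = 9120146751744673920841773775208615587843230

9120146751744673920841773775208615587843230


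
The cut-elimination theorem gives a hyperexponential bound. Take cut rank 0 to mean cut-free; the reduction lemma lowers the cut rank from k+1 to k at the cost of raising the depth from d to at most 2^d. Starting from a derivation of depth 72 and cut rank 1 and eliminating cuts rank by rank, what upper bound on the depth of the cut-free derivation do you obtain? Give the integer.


Each rank reduction sends depth d to at most 2^d; cut rank r needs r reductions.
2_0(72) = 72
2_1(72) = 2^72 = 4722366482869645213696
Cut-free depth bound = 4722366482869645213696

4722366482869645213696


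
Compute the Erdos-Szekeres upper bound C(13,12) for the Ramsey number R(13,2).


R(13,2) <= C(13+2-2, 13-1) = C(13, 12)
C(13, 12) = 13! / (12! * 1!)
= 13

13


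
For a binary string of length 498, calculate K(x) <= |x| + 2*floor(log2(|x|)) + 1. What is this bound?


floor(log2(498)) = 8
2 * 8 = 16
K(x) <= 498 + 16 + 1 = 515

515


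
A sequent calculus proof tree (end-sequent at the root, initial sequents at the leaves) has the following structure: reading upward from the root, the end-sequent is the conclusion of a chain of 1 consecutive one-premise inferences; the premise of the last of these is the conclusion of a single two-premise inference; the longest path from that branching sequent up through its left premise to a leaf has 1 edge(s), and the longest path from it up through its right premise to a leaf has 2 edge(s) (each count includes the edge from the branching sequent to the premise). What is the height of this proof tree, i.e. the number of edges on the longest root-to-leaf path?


Longest path through the left premise: 1 edges (measured from the branching sequent)
Longest path through the right premise: 2 edges
Height of the subtree rooted at the branching sequent: max(1, 2) = 2
The branching sequent sits 1 edges above the root (the chain of one-premise inferences), so height = 2 + 1 = 3

3


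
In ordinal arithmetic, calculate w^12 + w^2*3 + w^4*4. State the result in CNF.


Ordinal addition (w^12 + w^2*3) + w^4*4:
alpha's leading term has exponent 12 > beta's exponent 4, so it survives.
alpha's tail term has exponent 2 < beta's exponent 4, so it is absorbed by beta.
In ordinal addition, any term followed by a strictly larger-exponent term is absorbed.
Result = w^12 + w^4*4

w^12 + w^4*4


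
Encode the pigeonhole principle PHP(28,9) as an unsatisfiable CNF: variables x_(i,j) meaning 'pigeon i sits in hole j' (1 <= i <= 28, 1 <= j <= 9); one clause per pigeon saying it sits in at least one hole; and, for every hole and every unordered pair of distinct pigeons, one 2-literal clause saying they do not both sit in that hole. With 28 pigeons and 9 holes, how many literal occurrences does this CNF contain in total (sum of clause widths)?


PHP(28,9): 28 pigeons, 9 holes, 28*9 = 252 variables.
- pigeon clauses: one per pigeon -> 28 clauses of width 9 -> 252 literals
- hole clauses: 9 holes * C(28,2) = 9 * 378 -> 3402 clauses of width 2 -> 6804 literals
Total literal occurrences = 252 + 6804 = 7056

7056


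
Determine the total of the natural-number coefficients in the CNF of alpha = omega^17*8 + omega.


CNF: omega^17*8 + omega
Coefficients: 8 + 1 = 9

9


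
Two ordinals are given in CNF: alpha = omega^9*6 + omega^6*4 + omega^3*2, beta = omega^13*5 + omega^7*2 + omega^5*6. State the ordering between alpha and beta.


Compare term by term from highest exponent:
alpha = omega^9*6 + omega^6*4 + omega^3*2
beta = omega^13*5 + omega^7*2 + omega^5*6
Term 1: alpha has omega^9*6, beta has omega^13*5
Term 2: alpha has omega^6*4, beta has omega^7*2
Term 3: alpha has omega^3*2, beta has omega^5*6
Result: alpha < beta

alpha < beta


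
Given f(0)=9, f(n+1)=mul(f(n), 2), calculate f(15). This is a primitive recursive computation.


f(0) = 9
f(1) = mul(f(0), 2) = mul(9, 2) = 18
f(2) = mul(f(1), 2) = mul(18, 2) = 36
f(3) = mul(f(2), 2) = mul(36, 2) = 72
f(4) = mul(f(3), 2) = mul(72, 2) = 144
f(5) = mul(f(4), 2) = mul(144, 2) = 288
f(6) = mul(f(5), 2) = mul(288, 2) = 576
f(7) = mul(f(6), 2) = mul(576, 2) = 1152
f(8) = mul(f(7), 2) = mul(1152, 2) = 2304
f(9) = mul(f(8), 2) = mul(2304, 2) = 4608
f(10) = mul(f(9), 2) = mul(4608, 2) = 9216
f(11) = mul(f(10), 2) = mul(9216, 2) = 18432
f(12) = mul(f(11), 2) = mul(18432, 2) = 36864
f(13) = mul(f(12), 2) = mul(36864, 2) = 73728
f(14) = mul(f(13), 2) = mul(73728, 2) = 147456
f(15) = mul(f(14), 2) = mul(147456, 2) = 294912


294912


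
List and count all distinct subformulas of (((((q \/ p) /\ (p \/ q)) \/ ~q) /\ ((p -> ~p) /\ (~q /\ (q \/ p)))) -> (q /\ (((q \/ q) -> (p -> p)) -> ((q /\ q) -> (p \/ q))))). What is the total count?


Formula: (((((q \/ p) /\ (p \/ q)) \/ ~q) /\ ((p -> ~p) /\ (~q /\ (q \/ p)))) -> (q /\ (((q \/ q) -> (p -> p)) -> ((q /\ q) -> (p \/ q)))))
Subformulas found:
  1. q
  2. p
  3. ~p
  4. ~q
  5. (q \/ p)
  6. (q /\ q)
  7. (p -> p)
  8. (p \/ q)
  9. (q \/ q)
  10. (p -> ~p)
  11. (~q /\ (q \/ p))
  12. ((q \/ p) /\ (p \/ q))
  13. ((q /\ q) -> (p \/ q))
  14. ((q \/ q) -> (p -> p))
  15. (((q \/ p) /\ (p \/ q)) \/ ~q)
  16. ((p -> ~p) /\ (~q /\ (q \/ p)))
  17. (((q \/ q) -> (p -> p)) -> ((q /\ q) -> (p \/ q)))
  18. (q /\ (((q \/ q) -> (p -> p)) -> ((q /\ q) -> (p \/ q))))
  19. ((((q \/ p) /\ (p \/ q)) \/ ~q) /\ ((p -> ~p) /\ (~q /\ (q \/ p))))
  20. (((((q \/ p) /\ (p \/ q)) \/ ~q) /\ ((p -> ~p) /\ (~q /\ (q \/ p)))) -> (q /\ (((q \/ q) -> (p -> p)) -> ((q /\ q) -> (p \/ q)))))
Total distinct subformulas = 20

20


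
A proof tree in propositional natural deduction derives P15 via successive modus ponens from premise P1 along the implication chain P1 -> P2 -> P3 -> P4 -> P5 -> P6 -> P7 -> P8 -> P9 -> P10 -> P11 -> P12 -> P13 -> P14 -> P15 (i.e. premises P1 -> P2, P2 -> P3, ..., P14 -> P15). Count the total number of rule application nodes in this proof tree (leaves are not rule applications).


We have a chain: P1 -> P2 -> P3 -> P4 -> P5 -> P6 -> P7 -> P8 -> P9 -> P10 -> P11 -> P12 -> P13 -> P14 -> P15.
Each modus ponens application produces the next variable.
The chain has 15 propositions, so 15-1 = 14 modus ponens steps.
Total inference nodes = 14

14


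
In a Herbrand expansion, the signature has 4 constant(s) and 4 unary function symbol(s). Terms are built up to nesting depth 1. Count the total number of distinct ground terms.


Herbrand terms by depth:
Depth 0: 4 constants
Depth 1: 16 new terms (running total: 20)
Total distinct ground terms = 20

20


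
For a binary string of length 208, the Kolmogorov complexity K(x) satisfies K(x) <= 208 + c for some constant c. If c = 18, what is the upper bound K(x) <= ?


K(x) <= |x| + c = 208 + 18 = 226

226


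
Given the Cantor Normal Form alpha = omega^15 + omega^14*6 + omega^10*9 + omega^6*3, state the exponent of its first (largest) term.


CNF: omega^15 + omega^14*6 + omega^10*9 + omega^6*3
The leading term is omega^15, which has exponent 15.

15


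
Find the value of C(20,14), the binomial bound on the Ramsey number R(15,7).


R(15,7) <= C(15+7-2, 15-1) = C(20, 14)
C(20, 14) = 20! / (14! * 6!)
= 38760

38760


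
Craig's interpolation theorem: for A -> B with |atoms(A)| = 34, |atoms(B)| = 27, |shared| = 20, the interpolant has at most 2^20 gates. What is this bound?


Shared atoms = 20
Craig interpolant size bound = 2^20
= 1048576

1048576


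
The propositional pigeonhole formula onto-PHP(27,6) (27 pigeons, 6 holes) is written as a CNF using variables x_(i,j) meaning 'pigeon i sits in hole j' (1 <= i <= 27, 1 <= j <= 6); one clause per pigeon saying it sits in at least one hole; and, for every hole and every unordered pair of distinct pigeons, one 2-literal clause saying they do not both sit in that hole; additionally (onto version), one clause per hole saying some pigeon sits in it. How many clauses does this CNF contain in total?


onto-PHP(27,6): 27 pigeons, 6 holes, 27*6 = 162 variables.
- pigeon clauses: one per pigeon -> 27 clauses
- hole clauses: 6 holes * C(27,2) = 6 * 351 -> 2106 clauses
- onto clauses: one per hole -> 6 clauses
Total clauses = 27 + 2106 + 6 = 2139

2139


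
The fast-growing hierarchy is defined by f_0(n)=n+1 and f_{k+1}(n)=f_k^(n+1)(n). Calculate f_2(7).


f_2(7) = f_1^8(7)
f_1(m) = 2m + 1.
Iterating: f_1^k(n) = 2^k*(n+1) - 1.
f_2(7) = 2^8*(7+1) - 1 = 256*8 - 1 = 2047

2047


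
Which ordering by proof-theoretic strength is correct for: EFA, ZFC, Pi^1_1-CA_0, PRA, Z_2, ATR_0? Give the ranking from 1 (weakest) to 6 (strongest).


Ordering by consistency strength:
1. EFA
2. PRA
3. ATR_0
4. Pi^1_1-CA_0
5. Z_2
6. ZFC


EFA=1, ZFC=6, Pi^1_1-CA_0=4, PRA=2, Z_2=5, ATR_0=3


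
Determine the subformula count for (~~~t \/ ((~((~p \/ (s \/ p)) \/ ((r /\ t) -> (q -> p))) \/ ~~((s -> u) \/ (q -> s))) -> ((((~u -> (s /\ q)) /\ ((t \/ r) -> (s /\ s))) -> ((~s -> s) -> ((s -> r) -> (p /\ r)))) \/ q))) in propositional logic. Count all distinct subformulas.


Formula: (~~~t \/ ((~((~p \/ (s \/ p)) \/ ((r /\ t) -> (q -> p))) \/ ~~((s -> u) \/ (q -> s))) -> ((((~u -> (s /\ q)) /\ ((t \/ r) -> (s /\ s))) -> ((~s -> s) -> ((s -> r) -> (p /\ r)))) \/ q)))
Subformulas found:
  1. r
  2. p
  3. q
  4. u
  5. s
  6. t
  7. ~t
  8. ~p
  9. ~u
  10. ~s
  11. ~~t
  12. ~~~t
  13. (s -> r)
  14. (s /\ s)
  15. (s -> u)
  16. (t \/ r)
  17. (q -> p)
  18. (p /\ r)
  19. (r /\ t)
  20. (q -> s)
  21. (s /\ q)
  22. (s \/ p)
  23. (~s -> s)
  24. (~u -> (s /\ q))
  25. (~p \/ (s \/ p))
  26. ((t \/ r) -> (s /\ s))
  27. ((s -> u) \/ (q -> s))
  28. ((s -> r) -> (p /\ r))
  29. ((r /\ t) -> (q -> p))
  30. ~((s -> u) \/ (q -> s))
  31. ~~((s -> u) \/ (q -> s))
  32. ((~s -> s) -> ((s -> r) -> (p /\ r)))
  33. ((~p \/ (s \/ p)) \/ ((r /\ t) -> (q -> p)))
  34. ((~u -> (s /\ q)) /\ ((t \/ r) -> (s /\ s)))
  35. ~((~p \/ (s \/ p)) \/ ((r /\ t) -> (q -> p)))
  36. (~((~p \/ (s \/ p)) \/ ((r /\ t) -> (q -> p))) \/ ~~((s -> u) \/ (q -> s)))
  37. (((~u -> (s /\ q)) /\ ((t \/ r) -> (s /\ s))) -> ((~s -> s) -> ((s -> r) -> (p /\ r))))
  38. ((((~u -> (s /\ q)) /\ ((t \/ r) -> (s /\ s))) -> ((~s -> s) -> ((s -> r) -> (p /\ r)))) \/ q)
  39. ((~((~p \/ (s \/ p)) \/ ((r /\ t) -> (q -> p))) \/ ~~((s -> u) \/ (q -> s))) -> ((((~u -> (s /\ q)) /\ ((t \/ r) -> (s /\ s))) -> ((~s -> s) -> ((s -> r) -> (p /\ r)))) \/ q))
  40. (~~~t \/ ((~((~p \/ (s \/ p)) \/ ((r /\ t) -> (q -> p))) \/ ~~((s -> u) \/ (q -> s))) -> ((((~u -> (s /\ q)) /\ ((t \/ r) -> (s /\ s))) -> ((~s -> s) -> ((s -> r) -> (p /\ r)))) \/ q)))
Total distinct subformulas = 40

40


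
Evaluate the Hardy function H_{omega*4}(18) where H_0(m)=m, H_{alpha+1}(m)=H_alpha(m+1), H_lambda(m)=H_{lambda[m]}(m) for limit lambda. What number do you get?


H_{omega*4}(18):
For the Hardy hierarchy, H_{omega*k}(n) = 2^k * n.
2^4 = 16.
16 * 18 = 288

288


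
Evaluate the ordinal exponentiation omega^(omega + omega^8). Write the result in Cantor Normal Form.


omega^(omega + omega^8):
In ordinal addition a term is absorbed by a following term of strictly larger exponent: 1 < 8, so omega + omega^8 = omega^8.
omega raised to a CNF ordinal is a single CNF term: Result = omega^(omega^8)

omega^(omega^8)


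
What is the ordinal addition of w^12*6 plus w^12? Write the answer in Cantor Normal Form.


Ordinal addition w^12*6 + w^12:
Both terms have the same exponent 12.
w^e*c + w^e*d = w^e*(c+d).
Result = w^12*(6+1) = w^12*7

w^12*7


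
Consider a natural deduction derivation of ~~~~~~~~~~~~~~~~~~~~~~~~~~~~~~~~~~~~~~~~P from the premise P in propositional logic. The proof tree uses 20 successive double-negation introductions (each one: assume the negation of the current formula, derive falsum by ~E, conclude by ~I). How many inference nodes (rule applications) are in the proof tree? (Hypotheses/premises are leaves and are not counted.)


Each double-negation introduction (from C infer ~~C) uses 2 inference nodes: one ~E (C and ~C give falsum) and one ~I (discharge ~C).
20 double negations = 20 * 2 = 40 inference nodes.

40


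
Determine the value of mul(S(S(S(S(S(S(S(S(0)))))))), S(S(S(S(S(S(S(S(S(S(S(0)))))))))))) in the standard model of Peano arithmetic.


mul(S^8(0), S^11(0)):
S^8(0) = 8
S^11(0) = 11
8 * 11 = 88

88


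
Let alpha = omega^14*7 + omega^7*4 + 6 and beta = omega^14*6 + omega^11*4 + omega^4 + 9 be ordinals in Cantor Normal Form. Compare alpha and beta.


Compare term by term from highest exponent:
alpha = omega^14*7 + omega^7*4 + 6
beta = omega^14*6 + omega^11*4 + omega^4 + 9
Term 1: alpha has omega^14*7, beta has omega^14*6
Term 2: alpha has omega^7*4, beta has omega^11*4
Term 3: alpha has omega^0*6, beta has omega^4*1
Term 4: alpha has omega^0*0, beta has omega^0*9
Result: alpha > beta

alpha > beta


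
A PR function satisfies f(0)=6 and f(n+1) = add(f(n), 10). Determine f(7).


f(0) = 6
f(1) = add(f(0), 10) = add(6, 10) = 16
f(2) = add(f(1), 10) = add(16, 10) = 26
f(3) = add(f(2), 10) = add(26, 10) = 36
f(4) = add(f(3), 10) = add(36, 10) = 46
f(5) = add(f(4), 10) = add(46, 10) = 56
f(6) = add(f(5), 10) = add(56, 10) = 66
f(7) = add(f(6), 10) = add(66, 10) = 76


76


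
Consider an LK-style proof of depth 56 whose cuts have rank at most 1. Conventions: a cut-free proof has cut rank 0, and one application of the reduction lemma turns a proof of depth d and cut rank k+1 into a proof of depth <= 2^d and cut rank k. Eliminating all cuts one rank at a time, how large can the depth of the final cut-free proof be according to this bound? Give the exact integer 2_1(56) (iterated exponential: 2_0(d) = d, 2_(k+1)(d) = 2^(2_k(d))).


Each rank reduction sends depth d to at most 2^d; cut rank r needs r reductions.
2_0(56) = 56
2_1(56) = 2^56 = 72057594037927936
Cut-free depth bound = 72057594037927936

72057594037927936


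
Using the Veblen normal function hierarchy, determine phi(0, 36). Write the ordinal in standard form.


phi(0, 36):
phi(0, beta) = omega^beta by definition.
phi(0, 36) = omega^36

omega^36


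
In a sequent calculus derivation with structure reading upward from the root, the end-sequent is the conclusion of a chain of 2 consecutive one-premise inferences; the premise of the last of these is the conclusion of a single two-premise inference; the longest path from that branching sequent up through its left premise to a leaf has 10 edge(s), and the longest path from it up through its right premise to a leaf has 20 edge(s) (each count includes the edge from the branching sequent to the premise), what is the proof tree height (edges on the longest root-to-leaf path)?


Longest path through the left premise: 10 edges (measured from the branching sequent)
Longest path through the right premise: 20 edges
Height of the subtree rooted at the branching sequent: max(10, 20) = 20
The branching sequent sits 2 edges above the root (the chain of one-premise inferences), so height = 20 + 2 = 22

22


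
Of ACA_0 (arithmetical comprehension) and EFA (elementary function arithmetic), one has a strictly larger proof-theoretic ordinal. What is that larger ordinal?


Proof-theoretic ordinal of ACA_0 (arithmetical comprehension): epsilon_0
Proof-theoretic ordinal of EFA (elementary function arithmetic): omega^3
Comparing: omega^3 < epsilon_0.
The larger ordinal is epsilon_0 (from ACA_0 (arithmetical comprehension)).

epsilon_0


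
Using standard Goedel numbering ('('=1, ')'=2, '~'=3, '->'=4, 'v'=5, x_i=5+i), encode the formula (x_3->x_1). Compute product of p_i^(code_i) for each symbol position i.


Formula: (x_3->x_1)
Symbol codes: [1, 8, 4, 6, 2]
Primes: [2, 3, 5, 7, 11]
p_1^1 = 2^1 = 2
p_2^8 = 3^8 = 6561
p_3^4 = 5^4 = 625
p_4^6 = 7^6 = 117649
p_5^2 = 11^2 = 121
Product = 116749132211250

116749132211250


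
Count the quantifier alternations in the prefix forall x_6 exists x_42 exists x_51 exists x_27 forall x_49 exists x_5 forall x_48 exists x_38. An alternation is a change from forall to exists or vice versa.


Walk the prefix and count type changes:
  position 1: forall -> exists <-- alternation
  position 2: exists -> exists
  position 3: exists -> exists
  position 4: exists -> forall <-- alternation
  position 5: forall -> exists <-- alternation
  position 6: exists -> forall <-- alternation
  position 7: forall -> exists <-- alternation
Total alternations = 5

5


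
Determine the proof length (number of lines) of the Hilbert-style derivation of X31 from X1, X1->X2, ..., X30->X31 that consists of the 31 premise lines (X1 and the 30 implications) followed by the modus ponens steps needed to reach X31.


We have 31 premise lines: X1 and 30 implications.
Each implication is detached once by MP, giving 30 MP lines.
31 premise lines + 30 MP lines = 61 total lines.

61


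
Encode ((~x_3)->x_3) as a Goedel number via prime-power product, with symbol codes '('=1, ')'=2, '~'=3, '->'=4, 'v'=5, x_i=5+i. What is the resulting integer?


Formula: ((~x_3)->x_3)
Symbol codes: [1, 1, 3, 8, 2, 4, 8, 2]
Primes: [2, 3, 5, 7, 11, 13, 17, 19]
p_1^1 = 2^1 = 2
p_2^1 = 3^1 = 3
p_3^3 = 5^3 = 125
p_4^8 = 7^8 = 5764801
p_5^2 = 11^2 = 121
p_6^4 = 13^4 = 28561
p_7^8 = 17^8 = 6975757441
p_8^2 = 19^2 = 361
Product = 37627289599451352963072660750

37627289599451352963072660750


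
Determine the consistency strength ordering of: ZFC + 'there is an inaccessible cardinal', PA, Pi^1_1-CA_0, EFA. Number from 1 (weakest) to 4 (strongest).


Ordering by consistency strength:
1. EFA
2. PA
3. Pi^1_1-CA_0
4. ZFC + 'there is an inaccessible cardinal'


ZFC + 'there is an inaccessible cardinal'=4, PA=2, Pi^1_1-CA_0=3, EFA=1


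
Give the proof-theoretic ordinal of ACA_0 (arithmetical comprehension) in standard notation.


The proof-theoretic ordinal of ACA_0 (arithmetical comprehension) is a standard result in ordinal analysis.
This ordinal is the supremum of order types of primitive recursive well-orderings
that the theory can prove to be well-ordered.
For ACA_0 (arithmetical comprehension), the proof-theoretic ordinal is epsilon_0.

epsilon_0


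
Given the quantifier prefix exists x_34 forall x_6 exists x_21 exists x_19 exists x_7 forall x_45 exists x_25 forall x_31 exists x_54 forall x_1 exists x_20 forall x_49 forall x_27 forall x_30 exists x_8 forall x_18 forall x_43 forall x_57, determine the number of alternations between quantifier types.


Walk the prefix and count type changes:
  position 1: exists -> forall <-- alternation
  position 2: forall -> exists <-- alternation
  position 3: exists -> exists
  position 4: exists -> exists
  position 5: exists -> forall <-- alternation
  position 6: forall -> exists <-- alternation
  position 7: exists -> forall <-- alternation
  position 8: forall -> exists <-- alternation
  position 9: exists -> forall <-- alternation
  position 10: forall -> exists <-- alternation
  position 11: exists -> forall <-- alternation
  position 12: forall -> forall
  position 13: forall -> forall
  position 14: forall -> exists <-- alternation
  position 15: exists -> forall <-- alternation
  position 16: forall -> forall
  position 17: forall -> forall
Total alternations = 11

11


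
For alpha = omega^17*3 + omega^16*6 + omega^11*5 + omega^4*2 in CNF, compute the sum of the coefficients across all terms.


CNF: omega^17*3 + omega^16*6 + omega^11*5 + omega^4*2
Coefficients: 3 + 6 + 5 + 2 = 16

16


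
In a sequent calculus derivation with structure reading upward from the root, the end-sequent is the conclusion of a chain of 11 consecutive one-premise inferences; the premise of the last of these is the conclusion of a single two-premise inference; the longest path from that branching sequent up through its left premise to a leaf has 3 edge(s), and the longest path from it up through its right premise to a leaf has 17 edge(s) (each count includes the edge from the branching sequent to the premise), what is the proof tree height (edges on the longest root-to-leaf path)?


Longest path through the left premise: 3 edges (measured from the branching sequent)
Longest path through the right premise: 17 edges
Height of the subtree rooted at the branching sequent: max(3, 17) = 17
The branching sequent sits 11 edges above the root (the chain of one-premise inferences), so height = 17 + 11 = 28

28


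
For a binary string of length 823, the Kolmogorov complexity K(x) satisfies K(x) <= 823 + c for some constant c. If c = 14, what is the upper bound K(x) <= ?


K(x) <= |x| + c = 823 + 14 = 837

837


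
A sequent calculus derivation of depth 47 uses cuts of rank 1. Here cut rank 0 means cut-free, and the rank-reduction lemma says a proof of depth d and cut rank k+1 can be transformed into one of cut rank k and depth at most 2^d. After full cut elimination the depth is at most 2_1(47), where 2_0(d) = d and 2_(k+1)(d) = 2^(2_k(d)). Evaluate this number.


Each rank reduction sends depth d to at most 2^d; cut rank r needs r reductions.
2_0(47) = 47
2_1(47) = 2^47 = 140737488355328
Cut-free depth bound = 140737488355328

140737488355328


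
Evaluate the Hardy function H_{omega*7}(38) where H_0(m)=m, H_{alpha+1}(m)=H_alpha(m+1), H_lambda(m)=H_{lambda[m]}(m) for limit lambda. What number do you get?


H_{omega*7}(38):
For the Hardy hierarchy, H_{omega*k}(n) = 2^k * n.
2^7 = 128.
128 * 38 = 4864

4864


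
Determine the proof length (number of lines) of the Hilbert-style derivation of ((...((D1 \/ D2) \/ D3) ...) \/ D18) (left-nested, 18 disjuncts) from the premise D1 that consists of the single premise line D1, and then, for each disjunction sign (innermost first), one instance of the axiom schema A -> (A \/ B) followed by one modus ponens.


Building the left-nested 18-ary disjunction from D1:
- 1 premise line (D1)
- 18 disjuncts means 17 disjunction signs; each needs 1 axiom instance + 1 MP = 2 lines: 2 * 17 = 34
Total = 1 + 34 = 35 lines.

35


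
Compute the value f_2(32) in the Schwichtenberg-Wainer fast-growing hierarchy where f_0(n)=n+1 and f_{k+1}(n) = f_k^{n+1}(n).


f_2(32) = f_1^33(32)
f_1(m) = 2m + 1.
Iterating: f_1^k(n) = 2^k*(n+1) - 1.
f_2(32) = 2^33*(32+1) - 1 = 8589934592*33 - 1 = 283467841535

283467841535


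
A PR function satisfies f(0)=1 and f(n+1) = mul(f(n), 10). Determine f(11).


f(0) = 1
f(1) = mul(f(0), 10) = mul(1, 10) = 10
f(2) = mul(f(1), 10) = mul(10, 10) = 100
f(3) = mul(f(2), 10) = mul(100, 10) = 1000
f(4) = mul(f(3), 10) = mul(1000, 10) = 10000
f(5) = mul(f(4), 10) = mul(10000, 10) = 100000
f(6) = mul(f(5), 10) = mul(100000, 10) = 1000000
f(7) = mul(f(6), 10) = mul(1000000, 10) = 10000000
f(8) = mul(f(7), 10) = mul(10000000, 10) = 100000000
f(9) = mul(f(8), 10) = mul(100000000, 10) = 1000000000
f(10) = mul(f(9), 10) = mul(1000000000, 10) = 10000000000
f(11) = mul(f(10), 10) = mul(10000000000, 10) = 100000000000


100000000000


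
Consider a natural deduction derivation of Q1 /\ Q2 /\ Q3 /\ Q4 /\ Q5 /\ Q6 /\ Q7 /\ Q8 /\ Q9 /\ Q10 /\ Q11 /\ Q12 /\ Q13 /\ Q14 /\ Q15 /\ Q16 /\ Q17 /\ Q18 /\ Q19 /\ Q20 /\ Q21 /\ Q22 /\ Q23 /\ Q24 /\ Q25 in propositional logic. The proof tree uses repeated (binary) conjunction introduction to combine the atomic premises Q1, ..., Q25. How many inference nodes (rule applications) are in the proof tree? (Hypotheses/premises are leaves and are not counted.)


The target conjunction has 25 conjuncts, i.e. 24 binary /\ connectives.
Each conjunction-intro joins two pieces, so 25 atoms require 25-1 = 24 applications.
Total inference nodes = 24

24


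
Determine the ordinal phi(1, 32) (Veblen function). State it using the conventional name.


phi(1, 32):
phi(1, beta) = epsilon_beta (the beta-th epsilon number).
phi(1, 32) = epsilon_32

epsilon_32


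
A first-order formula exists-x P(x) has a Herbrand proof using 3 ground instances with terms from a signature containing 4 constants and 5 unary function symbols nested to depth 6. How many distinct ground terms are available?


Herbrand terms by depth:
Depth 0: 4 constants
Depth 1: 20 new terms (running total: 24)
Depth 2: 100 new terms (running total: 124)
Depth 3: 500 new terms (running total: 624)
Depth 4: 2500 new terms (running total: 3124)
Depth 5: 12500 new terms (running total: 15624)
Depth 6: 62500 new terms (running total: 78124)
Total distinct ground terms = 78124

78124


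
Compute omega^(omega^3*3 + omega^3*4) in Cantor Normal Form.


omega^(omega^3*3 + omega^3*4):
Both terms of the exponent have the same exponent 3, so they merge: omega^3*3 + omega^3*4 = omega^3*(3+4) = omega^3*7.
omega raised to a CNF ordinal is a single CNF term: Result = omega^(omega^3*7)

omega^(omega^3*7)


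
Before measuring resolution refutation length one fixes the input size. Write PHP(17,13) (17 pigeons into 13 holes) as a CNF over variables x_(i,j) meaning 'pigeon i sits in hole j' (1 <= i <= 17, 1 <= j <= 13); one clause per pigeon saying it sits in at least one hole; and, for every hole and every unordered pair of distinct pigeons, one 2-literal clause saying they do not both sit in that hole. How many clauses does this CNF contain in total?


PHP(17,13): 17 pigeons, 13 holes, 17*13 = 221 variables.
- pigeon clauses: one per pigeon -> 17 clauses
- hole clauses: 13 holes * C(17,2) = 13 * 136 -> 1768 clauses
Total clauses = 17 + 1768 = 1785

1785


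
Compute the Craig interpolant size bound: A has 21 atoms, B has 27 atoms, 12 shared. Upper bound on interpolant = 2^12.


Shared atoms = 12
Craig interpolant size bound = 2^12
= 4096

4096


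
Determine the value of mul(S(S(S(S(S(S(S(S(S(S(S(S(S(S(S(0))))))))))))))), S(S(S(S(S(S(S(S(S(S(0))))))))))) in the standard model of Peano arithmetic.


mul(S^15(0), S^10(0)):
S^15(0) = 15
S^10(0) = 10
15 * 10 = 150

150


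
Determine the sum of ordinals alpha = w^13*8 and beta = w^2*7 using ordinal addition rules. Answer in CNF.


Ordinal addition w^13*8 + w^2*7:
Leading exponent of alpha (13) > leading exponent of beta (2).
Since alpha's term has higher exponent than beta's leading term,
the sum is simply alpha followed by beta.
Result = w^13*8 + w^2*7

w^13*8 + w^2*7


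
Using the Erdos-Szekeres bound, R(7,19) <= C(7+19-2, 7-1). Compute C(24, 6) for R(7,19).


R(7,19) <= C(7+19-2, 7-1) = C(24, 6)
C(24, 6) = 24! / (6! * 18!)
= 134596

134596


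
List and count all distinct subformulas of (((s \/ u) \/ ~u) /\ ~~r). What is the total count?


Formula: (((s \/ u) \/ ~u) /\ ~~r)
Subformulas found:
  1. u
  2. s
  3. r
  4. ~u
  5. ~r
  6. ~~r
  7. (s \/ u)
  8. ((s \/ u) \/ ~u)
  9. (((s \/ u) \/ ~u) /\ ~~r)
Total distinct subformulas = 9

9


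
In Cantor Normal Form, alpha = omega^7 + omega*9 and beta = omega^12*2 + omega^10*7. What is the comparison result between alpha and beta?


Compare term by term from highest exponent:
alpha = omega^7 + omega*9
beta = omega^12*2 + omega^10*7
Term 1: alpha has omega^7*1, beta has omega^12*2
Term 2: alpha has omega^1*9, beta has omega^10*7
Result: alpha < beta

alpha < beta


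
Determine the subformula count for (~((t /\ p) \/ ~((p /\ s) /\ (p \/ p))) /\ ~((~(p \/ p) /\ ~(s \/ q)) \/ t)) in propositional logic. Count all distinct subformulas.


Formula: (~((t /\ p) \/ ~((p /\ s) /\ (p \/ p))) /\ ~((~(p \/ p) /\ ~(s \/ q)) \/ t))
Subformulas found:
  1. q
  2. s
  3. t
  4. p
  5. (p /\ s)
  6. (p \/ p)
  7. (s \/ q)
  8. (t /\ p)
  9. ~(p \/ p)
  10. ~(s \/ q)
  11. ((p /\ s) /\ (p \/ p))
  12. ~((p /\ s) /\ (p \/ p))
  13. (~(p \/ p) /\ ~(s \/ q))
  14. ((~(p \/ p) /\ ~(s \/ q)) \/ t)
  15. ~((~(p \/ p) /\ ~(s \/ q)) \/ t)
  16. ((t /\ p) \/ ~((p /\ s) /\ (p \/ p)))
  17. ~((t /\ p) \/ ~((p /\ s) /\ (p \/ p)))
  18. (~((t /\ p) \/ ~((p /\ s) /\ (p \/ p))) /\ ~((~(p \/ p) /\ ~(s \/ q)) \/ t))
Total distinct subformulas = 18

18


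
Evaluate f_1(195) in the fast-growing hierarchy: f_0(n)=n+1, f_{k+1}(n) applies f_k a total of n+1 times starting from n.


f_1(195) = f_0^196(195)
f_0 adds 1 each time, applied 196 times.
f_1(195) = 195 + 196 = 391

391


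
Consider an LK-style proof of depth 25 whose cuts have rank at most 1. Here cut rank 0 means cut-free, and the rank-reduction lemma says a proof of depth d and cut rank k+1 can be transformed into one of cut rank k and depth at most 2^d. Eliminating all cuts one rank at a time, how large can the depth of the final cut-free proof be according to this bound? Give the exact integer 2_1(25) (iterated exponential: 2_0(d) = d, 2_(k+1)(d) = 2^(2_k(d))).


Each rank reduction sends depth d to at most 2^d; cut rank r needs r reductions.
2_0(25) = 25
2_1(25) = 2^25 = 33554432
Cut-free depth bound = 33554432

33554432


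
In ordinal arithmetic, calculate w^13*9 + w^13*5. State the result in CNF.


Ordinal addition w^13*9 + w^13*5:
Both terms have the same exponent 13.
w^e*c + w^e*d = w^e*(c+d).
Result = w^13*(9+5) = w^13*14

w^13*14


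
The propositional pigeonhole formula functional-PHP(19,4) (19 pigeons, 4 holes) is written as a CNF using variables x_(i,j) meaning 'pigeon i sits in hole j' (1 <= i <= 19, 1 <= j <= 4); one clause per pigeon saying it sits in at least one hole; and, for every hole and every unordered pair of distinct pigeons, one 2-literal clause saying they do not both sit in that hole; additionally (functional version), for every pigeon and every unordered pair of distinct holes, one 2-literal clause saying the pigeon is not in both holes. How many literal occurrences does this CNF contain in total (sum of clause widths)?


functional-PHP(19,4): 19 pigeons, 4 holes, 19*4 = 76 variables.
- pigeon clauses: one per pigeon -> 19 clauses of width 4 -> 76 literals
- hole clauses: 4 holes * C(19,2) = 4 * 171 -> 684 clauses of width 2 -> 1368 literals
- functional clauses: 19 pigeons * C(4,2) = 19 * 6 -> 114 clauses of width 2 -> 228 literals
Total literal occurrences = 76 + 1368 + 228 = 1672

1672
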